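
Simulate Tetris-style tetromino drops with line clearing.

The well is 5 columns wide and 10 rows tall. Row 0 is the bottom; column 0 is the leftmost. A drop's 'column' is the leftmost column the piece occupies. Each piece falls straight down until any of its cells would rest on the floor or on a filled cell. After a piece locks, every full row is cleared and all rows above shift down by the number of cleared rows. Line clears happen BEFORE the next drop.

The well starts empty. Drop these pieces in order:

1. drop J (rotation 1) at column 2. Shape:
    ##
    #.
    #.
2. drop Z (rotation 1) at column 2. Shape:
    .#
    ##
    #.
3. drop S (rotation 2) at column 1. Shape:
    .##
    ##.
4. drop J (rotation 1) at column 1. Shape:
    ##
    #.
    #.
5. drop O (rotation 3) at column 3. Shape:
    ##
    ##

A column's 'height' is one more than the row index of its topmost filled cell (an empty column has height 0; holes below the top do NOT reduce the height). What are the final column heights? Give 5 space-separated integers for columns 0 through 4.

Answer: 0 9 9 9 9

Derivation:
Drop 1: J rot1 at col 2 lands with bottom-row=0; cleared 0 line(s) (total 0); column heights now [0 0 3 3 0], max=3
Drop 2: Z rot1 at col 2 lands with bottom-row=3; cleared 0 line(s) (total 0); column heights now [0 0 5 6 0], max=6
Drop 3: S rot2 at col 1 lands with bottom-row=5; cleared 0 line(s) (total 0); column heights now [0 6 7 7 0], max=7
Drop 4: J rot1 at col 1 lands with bottom-row=6; cleared 0 line(s) (total 0); column heights now [0 9 9 7 0], max=9
Drop 5: O rot3 at col 3 lands with bottom-row=7; cleared 0 line(s) (total 0); column heights now [0 9 9 9 9], max=9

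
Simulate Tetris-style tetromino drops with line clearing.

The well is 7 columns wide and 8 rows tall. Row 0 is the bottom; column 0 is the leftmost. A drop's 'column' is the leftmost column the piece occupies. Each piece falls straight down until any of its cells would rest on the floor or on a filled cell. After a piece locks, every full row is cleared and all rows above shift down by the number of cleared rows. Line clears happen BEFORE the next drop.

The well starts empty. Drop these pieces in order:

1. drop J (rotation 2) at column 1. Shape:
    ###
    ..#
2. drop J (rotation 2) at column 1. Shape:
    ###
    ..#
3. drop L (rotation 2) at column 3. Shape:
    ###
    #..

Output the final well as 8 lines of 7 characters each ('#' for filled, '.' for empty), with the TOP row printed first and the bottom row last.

Answer: .......
.......
...###.
...#...
.###...
...#...
.###...
...#...

Derivation:
Drop 1: J rot2 at col 1 lands with bottom-row=0; cleared 0 line(s) (total 0); column heights now [0 2 2 2 0 0 0], max=2
Drop 2: J rot2 at col 1 lands with bottom-row=2; cleared 0 line(s) (total 0); column heights now [0 4 4 4 0 0 0], max=4
Drop 3: L rot2 at col 3 lands with bottom-row=4; cleared 0 line(s) (total 0); column heights now [0 4 4 6 6 6 0], max=6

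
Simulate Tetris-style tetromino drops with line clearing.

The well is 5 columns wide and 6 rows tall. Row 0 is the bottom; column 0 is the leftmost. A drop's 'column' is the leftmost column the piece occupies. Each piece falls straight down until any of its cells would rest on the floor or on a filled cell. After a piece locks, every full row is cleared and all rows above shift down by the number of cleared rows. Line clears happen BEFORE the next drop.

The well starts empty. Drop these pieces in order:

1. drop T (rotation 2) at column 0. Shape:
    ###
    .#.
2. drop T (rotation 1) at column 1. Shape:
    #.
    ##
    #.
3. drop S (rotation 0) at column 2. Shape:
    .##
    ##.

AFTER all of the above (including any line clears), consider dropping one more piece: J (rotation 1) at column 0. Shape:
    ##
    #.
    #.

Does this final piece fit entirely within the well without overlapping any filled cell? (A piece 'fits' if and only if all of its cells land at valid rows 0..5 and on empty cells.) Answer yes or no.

Answer: yes

Derivation:
Drop 1: T rot2 at col 0 lands with bottom-row=0; cleared 0 line(s) (total 0); column heights now [2 2 2 0 0], max=2
Drop 2: T rot1 at col 1 lands with bottom-row=2; cleared 0 line(s) (total 0); column heights now [2 5 4 0 0], max=5
Drop 3: S rot0 at col 2 lands with bottom-row=4; cleared 0 line(s) (total 0); column heights now [2 5 5 6 6], max=6
Test piece J rot1 at col 0 (width 2): heights before test = [2 5 5 6 6]; fits = True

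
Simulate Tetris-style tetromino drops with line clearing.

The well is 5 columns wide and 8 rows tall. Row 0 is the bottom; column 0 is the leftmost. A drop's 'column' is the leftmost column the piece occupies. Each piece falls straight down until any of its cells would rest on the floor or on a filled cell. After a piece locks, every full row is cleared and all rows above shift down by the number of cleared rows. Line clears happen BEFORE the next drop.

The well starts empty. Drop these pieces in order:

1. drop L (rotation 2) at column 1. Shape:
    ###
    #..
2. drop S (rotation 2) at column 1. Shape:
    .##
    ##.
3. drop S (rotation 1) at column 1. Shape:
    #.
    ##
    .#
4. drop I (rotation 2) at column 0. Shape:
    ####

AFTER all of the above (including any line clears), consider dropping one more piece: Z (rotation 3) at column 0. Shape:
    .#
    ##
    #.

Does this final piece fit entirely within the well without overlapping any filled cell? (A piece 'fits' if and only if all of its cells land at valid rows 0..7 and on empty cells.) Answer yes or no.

Answer: no

Derivation:
Drop 1: L rot2 at col 1 lands with bottom-row=0; cleared 0 line(s) (total 0); column heights now [0 2 2 2 0], max=2
Drop 2: S rot2 at col 1 lands with bottom-row=2; cleared 0 line(s) (total 0); column heights now [0 3 4 4 0], max=4
Drop 3: S rot1 at col 1 lands with bottom-row=4; cleared 0 line(s) (total 0); column heights now [0 7 6 4 0], max=7
Drop 4: I rot2 at col 0 lands with bottom-row=7; cleared 0 line(s) (total 0); column heights now [8 8 8 8 0], max=8
Test piece Z rot3 at col 0 (width 2): heights before test = [8 8 8 8 0]; fits = False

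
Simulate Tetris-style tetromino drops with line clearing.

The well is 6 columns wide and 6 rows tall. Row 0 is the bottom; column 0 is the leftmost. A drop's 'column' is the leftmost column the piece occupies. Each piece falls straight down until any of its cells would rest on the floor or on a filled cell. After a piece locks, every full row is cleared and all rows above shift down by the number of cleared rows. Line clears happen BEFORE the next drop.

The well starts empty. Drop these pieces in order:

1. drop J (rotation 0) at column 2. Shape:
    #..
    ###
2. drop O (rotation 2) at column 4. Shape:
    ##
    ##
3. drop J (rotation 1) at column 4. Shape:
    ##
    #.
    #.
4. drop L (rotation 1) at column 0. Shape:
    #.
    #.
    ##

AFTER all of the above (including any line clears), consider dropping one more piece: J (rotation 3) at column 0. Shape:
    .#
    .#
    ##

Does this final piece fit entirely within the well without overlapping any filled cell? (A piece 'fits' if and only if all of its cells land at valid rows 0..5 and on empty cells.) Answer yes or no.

Drop 1: J rot0 at col 2 lands with bottom-row=0; cleared 0 line(s) (total 0); column heights now [0 0 2 1 1 0], max=2
Drop 2: O rot2 at col 4 lands with bottom-row=1; cleared 0 line(s) (total 0); column heights now [0 0 2 1 3 3], max=3
Drop 3: J rot1 at col 4 lands with bottom-row=3; cleared 0 line(s) (total 0); column heights now [0 0 2 1 6 6], max=6
Drop 4: L rot1 at col 0 lands with bottom-row=0; cleared 0 line(s) (total 0); column heights now [3 1 2 1 6 6], max=6
Test piece J rot3 at col 0 (width 2): heights before test = [3 1 2 1 6 6]; fits = True

Answer: yes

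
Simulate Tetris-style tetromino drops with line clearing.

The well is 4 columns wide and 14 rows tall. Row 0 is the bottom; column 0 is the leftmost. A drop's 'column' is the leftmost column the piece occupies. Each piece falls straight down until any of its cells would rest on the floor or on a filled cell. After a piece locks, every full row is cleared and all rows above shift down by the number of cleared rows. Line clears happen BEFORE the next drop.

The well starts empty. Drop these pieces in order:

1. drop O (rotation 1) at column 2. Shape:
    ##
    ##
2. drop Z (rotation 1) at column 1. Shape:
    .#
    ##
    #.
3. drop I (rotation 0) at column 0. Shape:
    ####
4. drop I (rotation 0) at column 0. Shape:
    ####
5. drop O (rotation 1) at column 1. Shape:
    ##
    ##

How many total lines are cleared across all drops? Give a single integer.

Answer: 2

Derivation:
Drop 1: O rot1 at col 2 lands with bottom-row=0; cleared 0 line(s) (total 0); column heights now [0 0 2 2], max=2
Drop 2: Z rot1 at col 1 lands with bottom-row=1; cleared 0 line(s) (total 0); column heights now [0 3 4 2], max=4
Drop 3: I rot0 at col 0 lands with bottom-row=4; cleared 1 line(s) (total 1); column heights now [0 3 4 2], max=4
Drop 4: I rot0 at col 0 lands with bottom-row=4; cleared 1 line(s) (total 2); column heights now [0 3 4 2], max=4
Drop 5: O rot1 at col 1 lands with bottom-row=4; cleared 0 line(s) (total 2); column heights now [0 6 6 2], max=6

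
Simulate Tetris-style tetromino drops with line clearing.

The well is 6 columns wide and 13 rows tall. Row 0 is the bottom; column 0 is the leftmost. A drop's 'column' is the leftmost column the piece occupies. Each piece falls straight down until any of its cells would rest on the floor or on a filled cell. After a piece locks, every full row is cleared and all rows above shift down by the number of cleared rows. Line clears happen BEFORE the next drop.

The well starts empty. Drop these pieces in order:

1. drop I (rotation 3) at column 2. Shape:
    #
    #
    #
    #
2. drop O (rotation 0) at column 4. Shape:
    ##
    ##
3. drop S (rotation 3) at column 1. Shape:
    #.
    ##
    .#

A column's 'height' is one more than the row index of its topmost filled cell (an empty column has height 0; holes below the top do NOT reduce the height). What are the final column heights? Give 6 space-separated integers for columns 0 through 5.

Drop 1: I rot3 at col 2 lands with bottom-row=0; cleared 0 line(s) (total 0); column heights now [0 0 4 0 0 0], max=4
Drop 2: O rot0 at col 4 lands with bottom-row=0; cleared 0 line(s) (total 0); column heights now [0 0 4 0 2 2], max=4
Drop 3: S rot3 at col 1 lands with bottom-row=4; cleared 0 line(s) (total 0); column heights now [0 7 6 0 2 2], max=7

Answer: 0 7 6 0 2 2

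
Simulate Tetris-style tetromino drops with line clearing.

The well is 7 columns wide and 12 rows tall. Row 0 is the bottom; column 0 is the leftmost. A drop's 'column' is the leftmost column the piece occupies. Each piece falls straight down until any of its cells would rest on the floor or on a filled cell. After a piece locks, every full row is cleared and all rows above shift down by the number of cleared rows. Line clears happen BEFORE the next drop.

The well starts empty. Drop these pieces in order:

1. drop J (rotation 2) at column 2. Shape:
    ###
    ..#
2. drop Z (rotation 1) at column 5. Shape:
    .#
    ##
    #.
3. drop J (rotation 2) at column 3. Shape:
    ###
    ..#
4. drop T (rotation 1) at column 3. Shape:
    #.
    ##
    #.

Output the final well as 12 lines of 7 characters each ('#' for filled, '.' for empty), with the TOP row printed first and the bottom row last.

Drop 1: J rot2 at col 2 lands with bottom-row=0; cleared 0 line(s) (total 0); column heights now [0 0 2 2 2 0 0], max=2
Drop 2: Z rot1 at col 5 lands with bottom-row=0; cleared 0 line(s) (total 0); column heights now [0 0 2 2 2 2 3], max=3
Drop 3: J rot2 at col 3 lands with bottom-row=2; cleared 0 line(s) (total 0); column heights now [0 0 2 4 4 4 3], max=4
Drop 4: T rot1 at col 3 lands with bottom-row=4; cleared 0 line(s) (total 0); column heights now [0 0 2 7 6 4 3], max=7

Answer: .......
.......
.......
.......
.......
...#...
...##..
...#...
...###.
.....##
..#####
....##.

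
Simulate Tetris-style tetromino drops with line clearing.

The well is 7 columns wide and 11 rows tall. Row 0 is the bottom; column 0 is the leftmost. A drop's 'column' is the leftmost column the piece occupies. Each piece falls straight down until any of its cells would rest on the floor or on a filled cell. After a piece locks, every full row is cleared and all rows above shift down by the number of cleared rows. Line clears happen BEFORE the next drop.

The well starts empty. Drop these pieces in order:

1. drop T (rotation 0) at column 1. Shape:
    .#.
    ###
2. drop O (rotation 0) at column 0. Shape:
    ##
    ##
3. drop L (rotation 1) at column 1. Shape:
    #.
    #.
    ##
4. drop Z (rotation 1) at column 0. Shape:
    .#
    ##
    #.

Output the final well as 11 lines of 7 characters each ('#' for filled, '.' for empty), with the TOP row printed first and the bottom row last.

Answer: .......
.......
.......
.#.....
##.....
##.....
.#.....
.##....
##.....
###....
.###...

Derivation:
Drop 1: T rot0 at col 1 lands with bottom-row=0; cleared 0 line(s) (total 0); column heights now [0 1 2 1 0 0 0], max=2
Drop 2: O rot0 at col 0 lands with bottom-row=1; cleared 0 line(s) (total 0); column heights now [3 3 2 1 0 0 0], max=3
Drop 3: L rot1 at col 1 lands with bottom-row=3; cleared 0 line(s) (total 0); column heights now [3 6 4 1 0 0 0], max=6
Drop 4: Z rot1 at col 0 lands with bottom-row=5; cleared 0 line(s) (total 0); column heights now [7 8 4 1 0 0 0], max=8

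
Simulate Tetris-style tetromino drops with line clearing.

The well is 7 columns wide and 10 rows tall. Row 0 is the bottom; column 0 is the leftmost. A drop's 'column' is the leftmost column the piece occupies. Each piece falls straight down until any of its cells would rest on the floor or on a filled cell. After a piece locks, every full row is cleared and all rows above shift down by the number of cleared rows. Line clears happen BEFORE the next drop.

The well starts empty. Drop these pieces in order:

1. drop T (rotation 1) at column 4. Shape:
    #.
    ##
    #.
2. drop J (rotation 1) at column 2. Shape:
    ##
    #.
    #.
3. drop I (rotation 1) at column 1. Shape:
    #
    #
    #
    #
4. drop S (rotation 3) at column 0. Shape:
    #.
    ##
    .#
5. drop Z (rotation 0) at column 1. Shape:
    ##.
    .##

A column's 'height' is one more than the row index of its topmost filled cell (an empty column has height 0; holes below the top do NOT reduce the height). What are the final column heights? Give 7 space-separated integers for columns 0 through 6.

Answer: 7 7 7 6 3 2 0

Derivation:
Drop 1: T rot1 at col 4 lands with bottom-row=0; cleared 0 line(s) (total 0); column heights now [0 0 0 0 3 2 0], max=3
Drop 2: J rot1 at col 2 lands with bottom-row=0; cleared 0 line(s) (total 0); column heights now [0 0 3 3 3 2 0], max=3
Drop 3: I rot1 at col 1 lands with bottom-row=0; cleared 0 line(s) (total 0); column heights now [0 4 3 3 3 2 0], max=4
Drop 4: S rot3 at col 0 lands with bottom-row=4; cleared 0 line(s) (total 0); column heights now [7 6 3 3 3 2 0], max=7
Drop 5: Z rot0 at col 1 lands with bottom-row=5; cleared 0 line(s) (total 0); column heights now [7 7 7 6 3 2 0], max=7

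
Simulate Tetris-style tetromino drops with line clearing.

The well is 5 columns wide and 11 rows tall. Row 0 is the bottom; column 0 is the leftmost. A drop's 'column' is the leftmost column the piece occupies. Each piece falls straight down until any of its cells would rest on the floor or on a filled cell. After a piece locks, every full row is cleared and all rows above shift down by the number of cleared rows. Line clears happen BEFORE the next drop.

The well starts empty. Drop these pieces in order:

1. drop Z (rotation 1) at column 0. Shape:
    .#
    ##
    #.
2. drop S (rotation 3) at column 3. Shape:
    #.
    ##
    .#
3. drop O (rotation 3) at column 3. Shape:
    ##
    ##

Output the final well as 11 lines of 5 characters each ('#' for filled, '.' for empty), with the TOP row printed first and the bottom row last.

Drop 1: Z rot1 at col 0 lands with bottom-row=0; cleared 0 line(s) (total 0); column heights now [2 3 0 0 0], max=3
Drop 2: S rot3 at col 3 lands with bottom-row=0; cleared 0 line(s) (total 0); column heights now [2 3 0 3 2], max=3
Drop 3: O rot3 at col 3 lands with bottom-row=3; cleared 0 line(s) (total 0); column heights now [2 3 0 5 5], max=5

Answer: .....
.....
.....
.....
.....
.....
...##
...##
.#.#.
##.##
#...#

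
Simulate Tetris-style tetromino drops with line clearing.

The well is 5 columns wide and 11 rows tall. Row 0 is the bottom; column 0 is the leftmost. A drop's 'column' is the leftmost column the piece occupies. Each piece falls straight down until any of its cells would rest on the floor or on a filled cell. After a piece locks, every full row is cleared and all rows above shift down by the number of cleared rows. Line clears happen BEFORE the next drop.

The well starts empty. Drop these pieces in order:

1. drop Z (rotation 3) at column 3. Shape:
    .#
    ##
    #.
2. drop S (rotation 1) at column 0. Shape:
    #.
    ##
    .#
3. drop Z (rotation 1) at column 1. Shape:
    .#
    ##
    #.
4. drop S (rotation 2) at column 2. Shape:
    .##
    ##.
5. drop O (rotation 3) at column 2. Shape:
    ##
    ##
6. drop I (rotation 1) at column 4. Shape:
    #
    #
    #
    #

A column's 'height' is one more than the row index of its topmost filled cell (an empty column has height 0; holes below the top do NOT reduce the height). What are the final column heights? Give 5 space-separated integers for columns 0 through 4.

Drop 1: Z rot3 at col 3 lands with bottom-row=0; cleared 0 line(s) (total 0); column heights now [0 0 0 2 3], max=3
Drop 2: S rot1 at col 0 lands with bottom-row=0; cleared 0 line(s) (total 0); column heights now [3 2 0 2 3], max=3
Drop 3: Z rot1 at col 1 lands with bottom-row=2; cleared 0 line(s) (total 0); column heights now [3 4 5 2 3], max=5
Drop 4: S rot2 at col 2 lands with bottom-row=5; cleared 0 line(s) (total 0); column heights now [3 4 6 7 7], max=7
Drop 5: O rot3 at col 2 lands with bottom-row=7; cleared 0 line(s) (total 0); column heights now [3 4 9 9 7], max=9
Drop 6: I rot1 at col 4 lands with bottom-row=7; cleared 0 line(s) (total 0); column heights now [3 4 9 9 11], max=11

Answer: 3 4 9 9 11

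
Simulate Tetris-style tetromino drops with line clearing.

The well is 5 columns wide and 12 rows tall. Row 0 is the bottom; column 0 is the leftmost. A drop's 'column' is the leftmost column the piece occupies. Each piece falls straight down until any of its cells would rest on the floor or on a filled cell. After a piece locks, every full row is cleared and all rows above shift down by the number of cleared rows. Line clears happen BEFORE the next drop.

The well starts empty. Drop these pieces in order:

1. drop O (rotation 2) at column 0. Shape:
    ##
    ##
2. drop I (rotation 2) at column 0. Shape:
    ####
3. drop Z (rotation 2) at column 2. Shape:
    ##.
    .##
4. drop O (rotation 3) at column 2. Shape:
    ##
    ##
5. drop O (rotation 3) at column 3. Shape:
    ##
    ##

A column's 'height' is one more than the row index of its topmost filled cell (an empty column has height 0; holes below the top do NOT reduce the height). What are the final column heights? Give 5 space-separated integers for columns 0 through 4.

Drop 1: O rot2 at col 0 lands with bottom-row=0; cleared 0 line(s) (total 0); column heights now [2 2 0 0 0], max=2
Drop 2: I rot2 at col 0 lands with bottom-row=2; cleared 0 line(s) (total 0); column heights now [3 3 3 3 0], max=3
Drop 3: Z rot2 at col 2 lands with bottom-row=3; cleared 0 line(s) (total 0); column heights now [3 3 5 5 4], max=5
Drop 4: O rot3 at col 2 lands with bottom-row=5; cleared 0 line(s) (total 0); column heights now [3 3 7 7 4], max=7
Drop 5: O rot3 at col 3 lands with bottom-row=7; cleared 0 line(s) (total 0); column heights now [3 3 7 9 9], max=9

Answer: 3 3 7 9 9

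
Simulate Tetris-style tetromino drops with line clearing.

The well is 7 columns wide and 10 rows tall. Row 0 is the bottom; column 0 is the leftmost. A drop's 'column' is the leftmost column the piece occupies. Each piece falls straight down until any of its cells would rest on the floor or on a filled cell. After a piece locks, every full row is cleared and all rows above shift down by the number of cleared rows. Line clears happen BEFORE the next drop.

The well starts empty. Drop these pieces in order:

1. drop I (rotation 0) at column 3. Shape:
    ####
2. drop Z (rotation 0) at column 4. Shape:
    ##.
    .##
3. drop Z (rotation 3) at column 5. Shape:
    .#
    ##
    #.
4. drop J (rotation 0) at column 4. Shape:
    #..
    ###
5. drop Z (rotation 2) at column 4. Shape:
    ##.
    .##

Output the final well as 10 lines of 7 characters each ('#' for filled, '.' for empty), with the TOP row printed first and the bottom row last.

Answer: .......
....##.
....###
....###
......#
.....##
.....#.
....##.
.....##
...####

Derivation:
Drop 1: I rot0 at col 3 lands with bottom-row=0; cleared 0 line(s) (total 0); column heights now [0 0 0 1 1 1 1], max=1
Drop 2: Z rot0 at col 4 lands with bottom-row=1; cleared 0 line(s) (total 0); column heights now [0 0 0 1 3 3 2], max=3
Drop 3: Z rot3 at col 5 lands with bottom-row=3; cleared 0 line(s) (total 0); column heights now [0 0 0 1 3 5 6], max=6
Drop 4: J rot0 at col 4 lands with bottom-row=6; cleared 0 line(s) (total 0); column heights now [0 0 0 1 8 7 7], max=8
Drop 5: Z rot2 at col 4 lands with bottom-row=7; cleared 0 line(s) (total 0); column heights now [0 0 0 1 9 9 8], max=9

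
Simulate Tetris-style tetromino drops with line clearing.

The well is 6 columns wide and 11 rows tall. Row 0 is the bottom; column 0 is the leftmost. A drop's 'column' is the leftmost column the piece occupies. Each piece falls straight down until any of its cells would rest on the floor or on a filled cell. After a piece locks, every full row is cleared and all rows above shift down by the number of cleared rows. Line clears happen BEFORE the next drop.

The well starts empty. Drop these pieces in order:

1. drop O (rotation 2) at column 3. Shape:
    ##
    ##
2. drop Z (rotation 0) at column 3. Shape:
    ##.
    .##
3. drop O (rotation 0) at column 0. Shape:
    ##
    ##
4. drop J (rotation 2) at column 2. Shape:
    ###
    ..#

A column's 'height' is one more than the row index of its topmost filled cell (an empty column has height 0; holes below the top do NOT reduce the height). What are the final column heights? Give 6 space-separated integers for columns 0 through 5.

Answer: 2 2 6 6 6 3

Derivation:
Drop 1: O rot2 at col 3 lands with bottom-row=0; cleared 0 line(s) (total 0); column heights now [0 0 0 2 2 0], max=2
Drop 2: Z rot0 at col 3 lands with bottom-row=2; cleared 0 line(s) (total 0); column heights now [0 0 0 4 4 3], max=4
Drop 3: O rot0 at col 0 lands with bottom-row=0; cleared 0 line(s) (total 0); column heights now [2 2 0 4 4 3], max=4
Drop 4: J rot2 at col 2 lands with bottom-row=4; cleared 0 line(s) (total 0); column heights now [2 2 6 6 6 3], max=6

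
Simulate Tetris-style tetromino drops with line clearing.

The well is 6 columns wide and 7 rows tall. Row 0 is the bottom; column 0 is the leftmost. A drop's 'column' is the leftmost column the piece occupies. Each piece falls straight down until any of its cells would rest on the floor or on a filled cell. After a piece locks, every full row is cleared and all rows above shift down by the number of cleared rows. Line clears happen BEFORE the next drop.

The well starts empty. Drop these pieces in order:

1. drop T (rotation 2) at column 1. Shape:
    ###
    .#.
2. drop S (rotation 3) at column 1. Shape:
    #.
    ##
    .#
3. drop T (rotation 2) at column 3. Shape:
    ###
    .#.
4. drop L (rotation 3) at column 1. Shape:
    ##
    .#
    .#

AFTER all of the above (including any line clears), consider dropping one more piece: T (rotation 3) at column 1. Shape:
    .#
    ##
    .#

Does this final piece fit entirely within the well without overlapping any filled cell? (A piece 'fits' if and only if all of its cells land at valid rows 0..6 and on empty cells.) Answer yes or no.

Drop 1: T rot2 at col 1 lands with bottom-row=0; cleared 0 line(s) (total 0); column heights now [0 2 2 2 0 0], max=2
Drop 2: S rot3 at col 1 lands with bottom-row=2; cleared 0 line(s) (total 0); column heights now [0 5 4 2 0 0], max=5
Drop 3: T rot2 at col 3 lands with bottom-row=1; cleared 0 line(s) (total 0); column heights now [0 5 4 3 3 3], max=5
Drop 4: L rot3 at col 1 lands with bottom-row=4; cleared 0 line(s) (total 0); column heights now [0 7 7 3 3 3], max=7
Test piece T rot3 at col 1 (width 2): heights before test = [0 7 7 3 3 3]; fits = False

Answer: no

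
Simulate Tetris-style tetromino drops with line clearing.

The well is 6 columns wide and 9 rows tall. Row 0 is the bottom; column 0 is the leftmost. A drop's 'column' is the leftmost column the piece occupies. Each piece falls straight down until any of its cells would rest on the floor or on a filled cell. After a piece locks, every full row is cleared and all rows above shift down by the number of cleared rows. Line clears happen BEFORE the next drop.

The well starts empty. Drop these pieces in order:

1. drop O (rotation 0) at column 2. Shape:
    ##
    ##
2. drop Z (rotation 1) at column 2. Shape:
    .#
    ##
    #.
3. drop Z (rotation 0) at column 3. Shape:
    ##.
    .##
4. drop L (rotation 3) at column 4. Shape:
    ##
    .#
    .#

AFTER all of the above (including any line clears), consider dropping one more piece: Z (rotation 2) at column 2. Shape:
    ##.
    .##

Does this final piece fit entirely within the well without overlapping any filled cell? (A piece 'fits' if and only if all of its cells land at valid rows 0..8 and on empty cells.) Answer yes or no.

Answer: no

Derivation:
Drop 1: O rot0 at col 2 lands with bottom-row=0; cleared 0 line(s) (total 0); column heights now [0 0 2 2 0 0], max=2
Drop 2: Z rot1 at col 2 lands with bottom-row=2; cleared 0 line(s) (total 0); column heights now [0 0 4 5 0 0], max=5
Drop 3: Z rot0 at col 3 lands with bottom-row=4; cleared 0 line(s) (total 0); column heights now [0 0 4 6 6 5], max=6
Drop 4: L rot3 at col 4 lands with bottom-row=5; cleared 0 line(s) (total 0); column heights now [0 0 4 6 8 8], max=8
Test piece Z rot2 at col 2 (width 3): heights before test = [0 0 4 6 8 8]; fits = False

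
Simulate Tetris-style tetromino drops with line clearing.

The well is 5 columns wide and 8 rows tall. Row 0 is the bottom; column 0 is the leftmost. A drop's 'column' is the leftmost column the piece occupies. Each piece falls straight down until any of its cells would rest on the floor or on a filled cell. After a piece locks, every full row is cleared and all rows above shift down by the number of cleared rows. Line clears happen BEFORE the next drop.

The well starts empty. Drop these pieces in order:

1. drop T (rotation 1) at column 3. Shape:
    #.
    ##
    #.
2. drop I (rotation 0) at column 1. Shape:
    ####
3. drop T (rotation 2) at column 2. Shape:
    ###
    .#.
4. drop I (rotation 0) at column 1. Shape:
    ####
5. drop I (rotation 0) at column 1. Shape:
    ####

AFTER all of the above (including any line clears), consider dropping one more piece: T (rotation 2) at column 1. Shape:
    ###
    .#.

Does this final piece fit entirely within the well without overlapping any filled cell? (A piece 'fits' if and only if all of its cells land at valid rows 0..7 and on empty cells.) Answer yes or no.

Answer: no

Derivation:
Drop 1: T rot1 at col 3 lands with bottom-row=0; cleared 0 line(s) (total 0); column heights now [0 0 0 3 2], max=3
Drop 2: I rot0 at col 1 lands with bottom-row=3; cleared 0 line(s) (total 0); column heights now [0 4 4 4 4], max=4
Drop 3: T rot2 at col 2 lands with bottom-row=4; cleared 0 line(s) (total 0); column heights now [0 4 6 6 6], max=6
Drop 4: I rot0 at col 1 lands with bottom-row=6; cleared 0 line(s) (total 0); column heights now [0 7 7 7 7], max=7
Drop 5: I rot0 at col 1 lands with bottom-row=7; cleared 0 line(s) (total 0); column heights now [0 8 8 8 8], max=8
Test piece T rot2 at col 1 (width 3): heights before test = [0 8 8 8 8]; fits = False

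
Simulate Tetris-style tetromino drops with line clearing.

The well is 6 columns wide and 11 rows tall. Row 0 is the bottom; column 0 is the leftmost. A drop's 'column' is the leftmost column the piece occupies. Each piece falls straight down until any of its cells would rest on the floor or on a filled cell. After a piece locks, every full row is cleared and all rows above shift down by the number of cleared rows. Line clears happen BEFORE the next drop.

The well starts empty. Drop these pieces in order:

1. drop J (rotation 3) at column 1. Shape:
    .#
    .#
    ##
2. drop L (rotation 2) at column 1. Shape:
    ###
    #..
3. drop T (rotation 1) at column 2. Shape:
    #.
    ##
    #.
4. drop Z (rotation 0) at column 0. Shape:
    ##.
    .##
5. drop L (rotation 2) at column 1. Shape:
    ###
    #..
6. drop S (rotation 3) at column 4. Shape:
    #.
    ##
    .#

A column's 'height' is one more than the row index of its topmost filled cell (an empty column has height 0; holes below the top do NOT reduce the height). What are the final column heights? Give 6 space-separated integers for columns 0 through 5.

Drop 1: J rot3 at col 1 lands with bottom-row=0; cleared 0 line(s) (total 0); column heights now [0 1 3 0 0 0], max=3
Drop 2: L rot2 at col 1 lands with bottom-row=2; cleared 0 line(s) (total 0); column heights now [0 4 4 4 0 0], max=4
Drop 3: T rot1 at col 2 lands with bottom-row=4; cleared 0 line(s) (total 0); column heights now [0 4 7 6 0 0], max=7
Drop 4: Z rot0 at col 0 lands with bottom-row=7; cleared 0 line(s) (total 0); column heights now [9 9 8 6 0 0], max=9
Drop 5: L rot2 at col 1 lands with bottom-row=9; cleared 0 line(s) (total 0); column heights now [9 11 11 11 0 0], max=11
Drop 6: S rot3 at col 4 lands with bottom-row=0; cleared 0 line(s) (total 0); column heights now [9 11 11 11 3 2], max=11

Answer: 9 11 11 11 3 2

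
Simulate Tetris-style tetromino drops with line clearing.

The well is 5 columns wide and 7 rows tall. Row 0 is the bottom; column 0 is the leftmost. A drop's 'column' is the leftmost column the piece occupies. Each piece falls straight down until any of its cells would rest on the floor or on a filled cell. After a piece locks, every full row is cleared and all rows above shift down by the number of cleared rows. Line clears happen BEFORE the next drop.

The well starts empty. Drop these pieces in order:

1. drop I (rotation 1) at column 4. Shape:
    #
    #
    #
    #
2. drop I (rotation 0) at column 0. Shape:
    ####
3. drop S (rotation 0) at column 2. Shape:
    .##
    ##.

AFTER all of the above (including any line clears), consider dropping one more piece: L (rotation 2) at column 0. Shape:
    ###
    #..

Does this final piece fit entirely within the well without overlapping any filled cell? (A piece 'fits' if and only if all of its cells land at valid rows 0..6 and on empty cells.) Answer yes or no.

Answer: yes

Derivation:
Drop 1: I rot1 at col 4 lands with bottom-row=0; cleared 0 line(s) (total 0); column heights now [0 0 0 0 4], max=4
Drop 2: I rot0 at col 0 lands with bottom-row=0; cleared 1 line(s) (total 1); column heights now [0 0 0 0 3], max=3
Drop 3: S rot0 at col 2 lands with bottom-row=2; cleared 0 line(s) (total 1); column heights now [0 0 3 4 4], max=4
Test piece L rot2 at col 0 (width 3): heights before test = [0 0 3 4 4]; fits = True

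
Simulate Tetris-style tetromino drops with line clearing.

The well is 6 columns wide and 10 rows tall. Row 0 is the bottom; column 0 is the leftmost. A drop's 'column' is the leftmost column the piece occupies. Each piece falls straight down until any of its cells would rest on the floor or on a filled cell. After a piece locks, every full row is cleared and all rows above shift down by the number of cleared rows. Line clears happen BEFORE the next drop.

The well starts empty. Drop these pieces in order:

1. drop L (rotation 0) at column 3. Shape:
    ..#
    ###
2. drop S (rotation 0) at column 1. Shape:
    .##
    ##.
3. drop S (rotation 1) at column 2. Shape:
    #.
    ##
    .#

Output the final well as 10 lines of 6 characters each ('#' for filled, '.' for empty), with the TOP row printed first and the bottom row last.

Drop 1: L rot0 at col 3 lands with bottom-row=0; cleared 0 line(s) (total 0); column heights now [0 0 0 1 1 2], max=2
Drop 2: S rot0 at col 1 lands with bottom-row=0; cleared 0 line(s) (total 0); column heights now [0 1 2 2 1 2], max=2
Drop 3: S rot1 at col 2 lands with bottom-row=2; cleared 0 line(s) (total 0); column heights now [0 1 5 4 1 2], max=5

Answer: ......
......
......
......
......
..#...
..##..
...#..
..##.#
.#####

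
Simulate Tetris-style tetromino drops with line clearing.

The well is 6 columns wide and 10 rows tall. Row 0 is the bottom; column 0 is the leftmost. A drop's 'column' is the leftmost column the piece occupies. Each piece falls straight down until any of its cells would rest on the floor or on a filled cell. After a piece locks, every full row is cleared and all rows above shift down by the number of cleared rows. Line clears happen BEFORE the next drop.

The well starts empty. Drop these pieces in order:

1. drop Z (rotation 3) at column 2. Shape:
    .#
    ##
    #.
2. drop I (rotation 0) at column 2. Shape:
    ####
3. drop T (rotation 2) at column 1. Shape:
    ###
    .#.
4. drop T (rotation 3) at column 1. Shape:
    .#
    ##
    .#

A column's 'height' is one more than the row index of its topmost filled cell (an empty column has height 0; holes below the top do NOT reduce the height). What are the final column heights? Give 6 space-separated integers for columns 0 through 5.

Drop 1: Z rot3 at col 2 lands with bottom-row=0; cleared 0 line(s) (total 0); column heights now [0 0 2 3 0 0], max=3
Drop 2: I rot0 at col 2 lands with bottom-row=3; cleared 0 line(s) (total 0); column heights now [0 0 4 4 4 4], max=4
Drop 3: T rot2 at col 1 lands with bottom-row=4; cleared 0 line(s) (total 0); column heights now [0 6 6 6 4 4], max=6
Drop 4: T rot3 at col 1 lands with bottom-row=6; cleared 0 line(s) (total 0); column heights now [0 8 9 6 4 4], max=9

Answer: 0 8 9 6 4 4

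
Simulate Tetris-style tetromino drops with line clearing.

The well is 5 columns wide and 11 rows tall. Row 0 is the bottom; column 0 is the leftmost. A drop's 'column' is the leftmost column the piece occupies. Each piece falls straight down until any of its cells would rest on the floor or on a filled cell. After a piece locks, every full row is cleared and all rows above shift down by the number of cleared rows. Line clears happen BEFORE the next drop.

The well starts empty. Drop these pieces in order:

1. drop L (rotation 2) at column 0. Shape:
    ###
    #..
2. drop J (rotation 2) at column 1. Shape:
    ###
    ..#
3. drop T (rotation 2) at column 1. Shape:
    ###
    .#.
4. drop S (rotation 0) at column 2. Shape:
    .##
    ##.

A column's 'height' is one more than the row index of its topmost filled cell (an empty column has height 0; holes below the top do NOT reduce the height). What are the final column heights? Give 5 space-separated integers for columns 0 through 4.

Answer: 2 5 6 7 7

Derivation:
Drop 1: L rot2 at col 0 lands with bottom-row=0; cleared 0 line(s) (total 0); column heights now [2 2 2 0 0], max=2
Drop 2: J rot2 at col 1 lands with bottom-row=1; cleared 0 line(s) (total 0); column heights now [2 3 3 3 0], max=3
Drop 3: T rot2 at col 1 lands with bottom-row=3; cleared 0 line(s) (total 0); column heights now [2 5 5 5 0], max=5
Drop 4: S rot0 at col 2 lands with bottom-row=5; cleared 0 line(s) (total 0); column heights now [2 5 6 7 7], max=7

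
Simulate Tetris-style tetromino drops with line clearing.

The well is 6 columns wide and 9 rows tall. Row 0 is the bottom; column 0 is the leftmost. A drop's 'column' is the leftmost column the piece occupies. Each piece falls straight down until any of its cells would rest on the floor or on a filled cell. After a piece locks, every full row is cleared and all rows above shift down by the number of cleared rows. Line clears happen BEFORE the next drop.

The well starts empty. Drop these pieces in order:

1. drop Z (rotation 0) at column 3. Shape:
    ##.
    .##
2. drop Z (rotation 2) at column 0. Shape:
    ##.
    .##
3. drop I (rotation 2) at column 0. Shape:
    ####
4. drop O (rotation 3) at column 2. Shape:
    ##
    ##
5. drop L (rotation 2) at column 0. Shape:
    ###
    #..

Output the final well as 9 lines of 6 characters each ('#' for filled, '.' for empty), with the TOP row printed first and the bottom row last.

Drop 1: Z rot0 at col 3 lands with bottom-row=0; cleared 0 line(s) (total 0); column heights now [0 0 0 2 2 1], max=2
Drop 2: Z rot2 at col 0 lands with bottom-row=0; cleared 0 line(s) (total 0); column heights now [2 2 1 2 2 1], max=2
Drop 3: I rot2 at col 0 lands with bottom-row=2; cleared 0 line(s) (total 0); column heights now [3 3 3 3 2 1], max=3
Drop 4: O rot3 at col 2 lands with bottom-row=3; cleared 0 line(s) (total 0); column heights now [3 3 5 5 2 1], max=5
Drop 5: L rot2 at col 0 lands with bottom-row=4; cleared 0 line(s) (total 0); column heights now [6 6 6 5 2 1], max=6

Answer: ......
......
......
###...
#.##..
..##..
####..
##.##.
.##.##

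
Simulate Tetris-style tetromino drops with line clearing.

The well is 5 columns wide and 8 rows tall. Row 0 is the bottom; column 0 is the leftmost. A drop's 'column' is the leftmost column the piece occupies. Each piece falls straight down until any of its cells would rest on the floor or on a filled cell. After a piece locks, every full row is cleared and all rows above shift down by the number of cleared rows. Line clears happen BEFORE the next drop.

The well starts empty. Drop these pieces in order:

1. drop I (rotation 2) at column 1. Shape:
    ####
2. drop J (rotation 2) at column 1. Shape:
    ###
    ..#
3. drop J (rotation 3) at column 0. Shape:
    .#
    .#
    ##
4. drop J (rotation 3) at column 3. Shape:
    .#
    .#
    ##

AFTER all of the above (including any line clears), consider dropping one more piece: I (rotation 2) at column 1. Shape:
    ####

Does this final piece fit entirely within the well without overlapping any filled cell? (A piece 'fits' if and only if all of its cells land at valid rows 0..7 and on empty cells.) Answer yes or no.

Answer: yes

Derivation:
Drop 1: I rot2 at col 1 lands with bottom-row=0; cleared 0 line(s) (total 0); column heights now [0 1 1 1 1], max=1
Drop 2: J rot2 at col 1 lands with bottom-row=1; cleared 0 line(s) (total 0); column heights now [0 3 3 3 1], max=3
Drop 3: J rot3 at col 0 lands with bottom-row=3; cleared 0 line(s) (total 0); column heights now [4 6 3 3 1], max=6
Drop 4: J rot3 at col 3 lands with bottom-row=3; cleared 0 line(s) (total 0); column heights now [4 6 3 4 6], max=6
Test piece I rot2 at col 1 (width 4): heights before test = [4 6 3 4 6]; fits = True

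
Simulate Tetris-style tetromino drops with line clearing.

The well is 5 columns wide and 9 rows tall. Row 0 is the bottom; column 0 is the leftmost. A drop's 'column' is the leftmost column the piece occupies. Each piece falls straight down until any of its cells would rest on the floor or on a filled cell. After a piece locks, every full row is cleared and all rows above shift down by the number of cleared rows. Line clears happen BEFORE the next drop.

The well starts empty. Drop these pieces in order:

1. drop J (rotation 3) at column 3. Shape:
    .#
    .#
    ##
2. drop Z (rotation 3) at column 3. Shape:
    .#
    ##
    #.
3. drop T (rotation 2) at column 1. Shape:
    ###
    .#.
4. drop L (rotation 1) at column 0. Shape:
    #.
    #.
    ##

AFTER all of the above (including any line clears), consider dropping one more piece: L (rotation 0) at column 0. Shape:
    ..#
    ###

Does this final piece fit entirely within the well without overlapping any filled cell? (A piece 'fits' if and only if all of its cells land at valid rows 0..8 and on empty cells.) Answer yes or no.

Answer: no

Derivation:
Drop 1: J rot3 at col 3 lands with bottom-row=0; cleared 0 line(s) (total 0); column heights now [0 0 0 1 3], max=3
Drop 2: Z rot3 at col 3 lands with bottom-row=2; cleared 0 line(s) (total 0); column heights now [0 0 0 4 5], max=5
Drop 3: T rot2 at col 1 lands with bottom-row=3; cleared 0 line(s) (total 0); column heights now [0 5 5 5 5], max=5
Drop 4: L rot1 at col 0 lands with bottom-row=5; cleared 0 line(s) (total 0); column heights now [8 6 5 5 5], max=8
Test piece L rot0 at col 0 (width 3): heights before test = [8 6 5 5 5]; fits = False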